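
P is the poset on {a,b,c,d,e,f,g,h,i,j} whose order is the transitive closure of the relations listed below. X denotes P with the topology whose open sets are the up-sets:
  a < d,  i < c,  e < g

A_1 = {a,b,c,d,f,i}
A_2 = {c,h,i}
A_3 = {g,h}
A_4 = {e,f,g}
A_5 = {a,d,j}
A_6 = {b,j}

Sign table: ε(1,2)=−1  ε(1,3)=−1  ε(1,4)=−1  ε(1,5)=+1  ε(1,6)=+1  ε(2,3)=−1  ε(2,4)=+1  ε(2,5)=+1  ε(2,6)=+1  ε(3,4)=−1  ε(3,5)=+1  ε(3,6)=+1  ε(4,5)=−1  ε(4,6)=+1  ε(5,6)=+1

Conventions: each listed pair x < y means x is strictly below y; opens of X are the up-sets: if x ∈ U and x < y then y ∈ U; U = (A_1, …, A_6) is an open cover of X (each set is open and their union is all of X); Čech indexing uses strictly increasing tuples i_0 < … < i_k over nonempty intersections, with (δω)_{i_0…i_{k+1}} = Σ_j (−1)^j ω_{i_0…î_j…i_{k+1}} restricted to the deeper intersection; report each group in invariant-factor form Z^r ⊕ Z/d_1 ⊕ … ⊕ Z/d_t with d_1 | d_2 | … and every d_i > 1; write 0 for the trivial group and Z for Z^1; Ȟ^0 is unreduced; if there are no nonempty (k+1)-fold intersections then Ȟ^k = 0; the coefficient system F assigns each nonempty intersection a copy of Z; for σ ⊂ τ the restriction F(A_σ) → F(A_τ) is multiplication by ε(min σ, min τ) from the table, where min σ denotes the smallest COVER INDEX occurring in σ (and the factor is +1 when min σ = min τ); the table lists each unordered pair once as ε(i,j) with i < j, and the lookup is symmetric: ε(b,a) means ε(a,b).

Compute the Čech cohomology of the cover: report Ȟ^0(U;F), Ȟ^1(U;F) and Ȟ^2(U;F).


nonempty overlaps:
  A12={c,i} A14={f} A15={a,d} A16={b} A23={h} A34={g} A56={j}
C dims 6,7; δ0: rk 5, SNF 1^5
degree 0: 6−5−0 = 1 → Ȟ^0 ≅ Z
degree 1: 7−0−5 = 2 → Ȟ^1 ≅ Z^2
degree 2: 0−0−0 = 0 → Ȟ^2 ≅ 0

Ȟ^0 ≅ Z,  Ȟ^1 ≅ Z^2,  Ȟ^2 ≅ 0


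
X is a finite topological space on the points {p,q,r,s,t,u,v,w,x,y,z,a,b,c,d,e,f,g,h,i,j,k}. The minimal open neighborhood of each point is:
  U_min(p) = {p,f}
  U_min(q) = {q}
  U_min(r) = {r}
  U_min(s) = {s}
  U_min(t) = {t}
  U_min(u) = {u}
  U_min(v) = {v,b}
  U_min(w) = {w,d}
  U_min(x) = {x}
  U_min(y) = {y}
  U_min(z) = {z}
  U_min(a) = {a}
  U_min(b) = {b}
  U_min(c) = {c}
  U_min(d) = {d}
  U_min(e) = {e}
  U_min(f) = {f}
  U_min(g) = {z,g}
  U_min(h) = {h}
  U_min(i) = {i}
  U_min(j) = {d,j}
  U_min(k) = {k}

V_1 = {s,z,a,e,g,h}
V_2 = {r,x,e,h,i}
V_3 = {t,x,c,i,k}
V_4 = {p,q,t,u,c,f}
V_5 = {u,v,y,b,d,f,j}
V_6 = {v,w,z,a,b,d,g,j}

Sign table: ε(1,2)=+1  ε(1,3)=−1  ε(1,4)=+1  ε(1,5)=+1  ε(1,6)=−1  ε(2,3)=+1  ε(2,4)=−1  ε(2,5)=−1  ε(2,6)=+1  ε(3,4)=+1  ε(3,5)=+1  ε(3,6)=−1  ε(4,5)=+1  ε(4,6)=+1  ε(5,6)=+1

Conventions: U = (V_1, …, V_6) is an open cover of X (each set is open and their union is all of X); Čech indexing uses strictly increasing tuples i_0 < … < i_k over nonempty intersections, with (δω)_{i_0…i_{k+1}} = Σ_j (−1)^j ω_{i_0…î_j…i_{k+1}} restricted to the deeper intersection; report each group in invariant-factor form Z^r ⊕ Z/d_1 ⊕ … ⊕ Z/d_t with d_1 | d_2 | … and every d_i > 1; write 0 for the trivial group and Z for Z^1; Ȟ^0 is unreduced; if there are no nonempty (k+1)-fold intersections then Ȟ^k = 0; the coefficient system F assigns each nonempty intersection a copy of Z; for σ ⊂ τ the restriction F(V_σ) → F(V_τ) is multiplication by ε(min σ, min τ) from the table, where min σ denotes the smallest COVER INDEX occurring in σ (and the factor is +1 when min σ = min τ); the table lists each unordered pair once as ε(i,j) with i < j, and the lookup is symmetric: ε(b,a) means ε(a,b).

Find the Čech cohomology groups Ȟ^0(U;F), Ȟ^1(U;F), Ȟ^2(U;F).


Ȟ^0 = 0; Ȟ^1 = Z/2; Ȟ^2 = 0

intersection data:
  V12={e,h} V16={z,a,g} V23={x,i} V34={t,c} V45={u,f} V56={v,b,d,j}
C dims 6,6; δ0: rk 6, SNF 1^5·2
Ȟ^0 = (6 − 6) − 0 = 0, so Ȟ^0 ≅ 0
Ȟ^1 = (6 − 0) − 6 = 0 plus torsion [2], so Ȟ^1 ≅ Z/2
Ȟ^2 = (0 − 0) − 0 = 0, so Ȟ^2 ≅ 0


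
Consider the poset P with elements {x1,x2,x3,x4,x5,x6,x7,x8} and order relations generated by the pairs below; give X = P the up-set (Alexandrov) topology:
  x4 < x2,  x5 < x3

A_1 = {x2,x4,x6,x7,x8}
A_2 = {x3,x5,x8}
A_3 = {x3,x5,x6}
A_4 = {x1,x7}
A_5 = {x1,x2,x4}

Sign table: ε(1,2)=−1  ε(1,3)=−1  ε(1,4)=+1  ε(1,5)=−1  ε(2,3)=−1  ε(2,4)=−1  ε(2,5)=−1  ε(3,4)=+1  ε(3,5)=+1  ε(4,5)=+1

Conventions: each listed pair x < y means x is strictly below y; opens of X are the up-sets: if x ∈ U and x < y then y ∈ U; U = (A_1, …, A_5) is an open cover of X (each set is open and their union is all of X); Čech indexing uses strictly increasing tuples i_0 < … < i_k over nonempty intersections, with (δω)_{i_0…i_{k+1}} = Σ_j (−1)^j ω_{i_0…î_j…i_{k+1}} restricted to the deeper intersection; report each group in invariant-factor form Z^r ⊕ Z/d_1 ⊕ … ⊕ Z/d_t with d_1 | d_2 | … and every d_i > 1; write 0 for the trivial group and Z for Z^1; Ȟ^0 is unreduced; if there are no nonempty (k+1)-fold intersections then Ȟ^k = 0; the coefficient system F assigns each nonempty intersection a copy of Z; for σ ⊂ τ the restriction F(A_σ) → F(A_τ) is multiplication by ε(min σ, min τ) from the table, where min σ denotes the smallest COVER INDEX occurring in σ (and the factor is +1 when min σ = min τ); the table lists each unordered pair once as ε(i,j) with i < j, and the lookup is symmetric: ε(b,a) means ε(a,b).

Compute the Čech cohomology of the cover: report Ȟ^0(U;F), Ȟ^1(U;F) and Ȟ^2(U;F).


Ȟ^0 ≅ 0,  Ȟ^1 ≅ Z ⊕ Z/2,  Ȟ^2 ≅ 0

intersection data:
  A12={x8} A13={x6} A14={x7} A15={x2,x4} A23={x3,x5} A45={x1}
C dims 5,6; δ0: rk 5, SNF 1^4·2
Ȟ^0 = (5 − 5) − 0 = 0, so Ȟ^0 ≅ 0
Ȟ^1 = (6 − 0) − 5 = 1 plus torsion [2], so Ȟ^1 ≅ Z ⊕ Z/2
Ȟ^2 = (0 − 0) − 0 = 0, so Ȟ^2 ≅ 0


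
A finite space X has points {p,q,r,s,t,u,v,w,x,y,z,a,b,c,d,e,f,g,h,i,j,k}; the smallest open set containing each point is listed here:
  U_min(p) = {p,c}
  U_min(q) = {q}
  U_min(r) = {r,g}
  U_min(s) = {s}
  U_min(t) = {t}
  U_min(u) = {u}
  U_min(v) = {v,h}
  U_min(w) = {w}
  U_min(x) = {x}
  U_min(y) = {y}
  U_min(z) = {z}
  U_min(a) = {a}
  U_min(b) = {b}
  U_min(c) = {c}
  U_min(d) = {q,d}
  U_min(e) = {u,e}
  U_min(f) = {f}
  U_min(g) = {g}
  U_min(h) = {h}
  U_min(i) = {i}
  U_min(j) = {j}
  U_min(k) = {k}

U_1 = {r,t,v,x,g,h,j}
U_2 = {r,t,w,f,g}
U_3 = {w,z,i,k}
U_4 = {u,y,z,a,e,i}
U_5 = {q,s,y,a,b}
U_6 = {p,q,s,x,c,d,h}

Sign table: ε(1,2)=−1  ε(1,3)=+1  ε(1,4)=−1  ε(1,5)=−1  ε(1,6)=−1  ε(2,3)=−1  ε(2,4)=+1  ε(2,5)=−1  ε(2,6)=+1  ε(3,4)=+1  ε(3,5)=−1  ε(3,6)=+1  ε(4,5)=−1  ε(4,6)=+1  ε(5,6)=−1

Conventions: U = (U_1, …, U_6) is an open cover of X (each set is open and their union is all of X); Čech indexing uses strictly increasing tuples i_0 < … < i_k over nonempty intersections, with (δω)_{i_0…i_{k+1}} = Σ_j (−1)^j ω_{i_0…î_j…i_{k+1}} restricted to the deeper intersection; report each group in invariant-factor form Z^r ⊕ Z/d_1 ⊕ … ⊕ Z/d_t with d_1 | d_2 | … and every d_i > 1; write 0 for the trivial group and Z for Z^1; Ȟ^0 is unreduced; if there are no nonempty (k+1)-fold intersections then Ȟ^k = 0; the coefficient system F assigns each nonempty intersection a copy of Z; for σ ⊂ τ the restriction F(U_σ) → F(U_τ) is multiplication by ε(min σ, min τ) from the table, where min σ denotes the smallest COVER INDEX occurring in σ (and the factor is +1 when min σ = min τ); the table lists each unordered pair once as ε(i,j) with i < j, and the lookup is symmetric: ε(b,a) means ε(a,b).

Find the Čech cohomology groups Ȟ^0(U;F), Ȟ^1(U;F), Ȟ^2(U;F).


Ȟ^0 = 0; Ȟ^1 = Z/2; Ȟ^2 = 0

nerve simplices:
  U12={r,t,g} U16={x,h} U23={w} U34={z,i} U45={y,a} U56={q,s}
C dims 6,6; δ0: rk 6, SNF 1^5·2
degree 0: 6−6−0 = 0 → Ȟ^0 ≅ 0
degree 1: 6−0−6 = 0 plus torsion [2] → Ȟ^1 ≅ Z/2
degree 2: 0−0−0 = 0 → Ȟ^2 ≅ 0


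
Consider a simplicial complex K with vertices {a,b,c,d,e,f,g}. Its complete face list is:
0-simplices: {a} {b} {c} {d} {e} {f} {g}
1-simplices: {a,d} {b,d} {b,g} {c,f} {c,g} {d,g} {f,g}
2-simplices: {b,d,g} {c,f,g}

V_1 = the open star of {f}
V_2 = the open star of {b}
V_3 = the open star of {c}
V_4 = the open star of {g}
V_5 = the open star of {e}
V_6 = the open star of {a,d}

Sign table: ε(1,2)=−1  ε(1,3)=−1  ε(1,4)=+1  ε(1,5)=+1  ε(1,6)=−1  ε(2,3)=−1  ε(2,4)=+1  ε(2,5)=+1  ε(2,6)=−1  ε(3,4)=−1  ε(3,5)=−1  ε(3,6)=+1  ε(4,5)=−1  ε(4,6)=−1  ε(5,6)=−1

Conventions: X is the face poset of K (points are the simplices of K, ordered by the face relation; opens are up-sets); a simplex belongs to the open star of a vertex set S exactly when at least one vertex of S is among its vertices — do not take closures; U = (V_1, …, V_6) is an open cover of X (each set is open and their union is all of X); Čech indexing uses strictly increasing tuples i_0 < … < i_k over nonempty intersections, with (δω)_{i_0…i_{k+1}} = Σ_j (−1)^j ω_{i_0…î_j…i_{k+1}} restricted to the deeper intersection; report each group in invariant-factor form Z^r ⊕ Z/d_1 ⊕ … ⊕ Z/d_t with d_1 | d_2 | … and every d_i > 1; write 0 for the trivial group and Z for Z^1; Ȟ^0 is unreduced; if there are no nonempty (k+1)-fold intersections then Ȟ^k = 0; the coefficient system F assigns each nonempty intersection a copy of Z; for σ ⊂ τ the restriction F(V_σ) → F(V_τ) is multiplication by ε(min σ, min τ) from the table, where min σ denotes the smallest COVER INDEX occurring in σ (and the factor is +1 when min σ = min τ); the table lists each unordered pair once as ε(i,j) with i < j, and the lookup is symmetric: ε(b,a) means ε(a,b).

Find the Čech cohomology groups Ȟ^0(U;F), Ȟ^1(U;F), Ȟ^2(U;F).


nerve of the cover:
  V1={{f},{c,f},{f,g},{c,f,g}} V2={{b},{b,d},{b,g},{b,d,g}} V3={{c},{c,f},{c,g},{c,f,g}} V4={{g},{b,g},{c,g},{d,g},{f,g},{b,d,g},{c,f,g}} V5={{e}} V6={{a},{d},{a,d},{b,d},{d,g},{b,d,g}}
  V13={{c,f},{c,f,g}} V14={{f,g},{c,f,g}} V24={{b,g},{b,d,g}} V26={{b,d},{b,d,g}} V34={{c,g},{c,f,g}} V46={{d,g},{b,d,g}}
  V134={{c,f,g}} V246={{b,d,g}}
C dims 6,6,2; δ0: rk 4, SNF 1^4; δ1: rk 2, SNF 1^2
Ȟ^0 = (6 − 4) − 0 = 2, so Ȟ^0 ≅ Z^2
Ȟ^1 = (6 − 2) − 4 = 0, so Ȟ^1 ≅ 0
Ȟ^2 = (2 − 0) − 2 = 0, so Ȟ^2 ≅ 0

Ȟ^0 ≅ Z^2, Ȟ^1 ≅ 0, Ȟ^2 ≅ 0


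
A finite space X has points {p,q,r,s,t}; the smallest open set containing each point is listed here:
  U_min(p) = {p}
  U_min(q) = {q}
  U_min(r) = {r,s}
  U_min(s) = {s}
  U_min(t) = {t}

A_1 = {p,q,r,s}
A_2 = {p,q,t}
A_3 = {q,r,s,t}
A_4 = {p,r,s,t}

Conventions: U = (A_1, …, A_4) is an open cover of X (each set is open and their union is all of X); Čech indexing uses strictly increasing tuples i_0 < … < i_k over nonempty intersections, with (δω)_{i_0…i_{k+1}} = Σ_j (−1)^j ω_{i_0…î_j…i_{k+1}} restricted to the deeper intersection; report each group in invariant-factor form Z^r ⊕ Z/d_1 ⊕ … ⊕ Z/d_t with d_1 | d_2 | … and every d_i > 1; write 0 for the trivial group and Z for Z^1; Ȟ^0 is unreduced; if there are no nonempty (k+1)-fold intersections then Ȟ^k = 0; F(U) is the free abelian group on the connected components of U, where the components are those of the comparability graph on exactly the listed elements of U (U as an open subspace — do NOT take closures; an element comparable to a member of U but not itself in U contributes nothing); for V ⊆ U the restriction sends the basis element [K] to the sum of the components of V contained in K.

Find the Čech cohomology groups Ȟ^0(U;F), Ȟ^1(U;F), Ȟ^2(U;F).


nerve simplices:
  A12={p,q} A13={q,r,s} A14={p,r,s} A23={q,t} A24={p,t} A34={r,s,t}
  A123={q} A124={p} A134={r,s} A234={t}
components per intersection:
  A1: {p} {q} {r,s}
  A2: {p} {q} {t}
  A3: {q} {r,s} {t}
  A4: {p} {r,s} {t}
  A12: {p} {q}
  A13: {q} {r,s}
  A14: {p} {r,s}
  A23: {q} {t}
  A24: {p} {t}
  A34: {r,s} {t}
  A123: {q}
  A124: {p}
  A134: {r,s}
  A234: {t}
C dims 12,12,4; δ0: rk 8, SNF 1^8; δ1: rk 4, SNF 1^4
degree 0: 12−8−0 = 4 → Ȟ^0 ≅ Z^4
degree 1: 12−4−8 = 0 → Ȟ^1 ≅ 0
degree 2: 4−0−4 = 0 → Ȟ^2 ≅ 0

Ȟ^0 ≅ Z^4,  Ȟ^1 ≅ 0,  Ȟ^2 ≅ 0


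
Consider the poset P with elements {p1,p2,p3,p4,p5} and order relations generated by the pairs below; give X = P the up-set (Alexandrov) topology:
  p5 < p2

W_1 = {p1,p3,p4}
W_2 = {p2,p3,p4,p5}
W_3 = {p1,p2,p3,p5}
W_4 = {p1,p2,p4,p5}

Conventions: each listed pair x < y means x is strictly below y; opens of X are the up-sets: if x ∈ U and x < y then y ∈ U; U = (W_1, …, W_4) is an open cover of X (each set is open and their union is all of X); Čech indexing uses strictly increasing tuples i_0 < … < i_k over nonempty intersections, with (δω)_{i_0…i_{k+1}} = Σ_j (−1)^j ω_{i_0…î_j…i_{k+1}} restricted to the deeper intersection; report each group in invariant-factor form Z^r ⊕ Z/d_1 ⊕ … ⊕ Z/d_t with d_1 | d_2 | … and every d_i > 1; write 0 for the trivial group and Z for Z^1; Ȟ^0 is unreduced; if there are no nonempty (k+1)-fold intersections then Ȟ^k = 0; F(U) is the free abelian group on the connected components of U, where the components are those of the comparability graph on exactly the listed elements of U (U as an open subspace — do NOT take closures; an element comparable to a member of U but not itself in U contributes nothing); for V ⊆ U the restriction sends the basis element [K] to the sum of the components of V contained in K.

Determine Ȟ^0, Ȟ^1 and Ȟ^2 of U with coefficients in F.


nonempty intersections:
  W12={p3,p4} W13={p1,p3} W14={p1,p4} W23={p2,p3,p5} W24={p2,p4,p5} W34={p1,p2,p5}
  W123={p3} W124={p4} W134={p1} W234={p2,p5}
components per intersection:
  W1: {p1} {p3} {p4}
  W2: {p2,p5} {p3} {p4}
  W3: {p1} {p2,p5} {p3}
  W4: {p1} {p2,p5} {p4}
  W12: {p3} {p4}
  W13: {p1} {p3}
  W14: {p1} {p4}
  W23: {p2,p5} {p3}
  W24: {p2,p5} {p4}
  W34: {p1} {p2,p5}
  W123: {p3}
  W124: {p4}
  W134: {p1}
  W234: {p2,p5}
C dims 12,12,4; δ0: rk 8, SNF 1^8; δ1: rk 4, SNF 1^4
Ȟ^0: (12−8)−0=4 ⇒ Z^4
Ȟ^1: (12−4)−8=0 ⇒ 0
Ȟ^2: (4−0)−4=0 ⇒ 0

Ȟ^0 ≅ Z^4, Ȟ^1 ≅ 0, Ȟ^2 ≅ 0


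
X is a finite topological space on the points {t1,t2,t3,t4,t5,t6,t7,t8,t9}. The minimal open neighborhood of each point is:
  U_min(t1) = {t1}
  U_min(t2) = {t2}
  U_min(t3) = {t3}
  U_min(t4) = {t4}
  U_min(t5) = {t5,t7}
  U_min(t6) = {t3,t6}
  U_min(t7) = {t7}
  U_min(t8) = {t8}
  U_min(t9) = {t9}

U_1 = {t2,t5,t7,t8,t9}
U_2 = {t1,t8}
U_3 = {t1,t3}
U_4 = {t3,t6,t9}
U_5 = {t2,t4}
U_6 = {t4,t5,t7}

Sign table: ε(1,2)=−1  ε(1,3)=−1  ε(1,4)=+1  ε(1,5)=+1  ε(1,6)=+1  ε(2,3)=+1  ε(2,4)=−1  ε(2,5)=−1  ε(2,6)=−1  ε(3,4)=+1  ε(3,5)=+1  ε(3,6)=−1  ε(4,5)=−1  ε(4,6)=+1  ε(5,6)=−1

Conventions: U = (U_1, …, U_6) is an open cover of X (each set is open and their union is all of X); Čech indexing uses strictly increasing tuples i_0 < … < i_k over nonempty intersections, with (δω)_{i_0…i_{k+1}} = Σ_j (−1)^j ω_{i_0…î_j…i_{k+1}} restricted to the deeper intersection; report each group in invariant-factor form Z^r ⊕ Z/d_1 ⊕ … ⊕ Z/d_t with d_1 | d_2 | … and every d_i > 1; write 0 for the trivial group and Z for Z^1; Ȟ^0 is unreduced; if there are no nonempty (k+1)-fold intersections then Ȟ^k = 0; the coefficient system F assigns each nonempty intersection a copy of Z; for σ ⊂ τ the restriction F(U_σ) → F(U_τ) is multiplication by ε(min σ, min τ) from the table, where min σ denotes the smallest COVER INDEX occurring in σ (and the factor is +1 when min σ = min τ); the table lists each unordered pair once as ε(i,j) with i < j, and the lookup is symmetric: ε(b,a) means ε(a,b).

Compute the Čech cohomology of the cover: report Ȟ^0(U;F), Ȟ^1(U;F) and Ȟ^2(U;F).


Ȟ^0 = 0, Ȟ^1 = Z ⊕ Z/2, Ȟ^2 = 0

cover nerve:
  U12={t8} U14={t9} U15={t2} U16={t5,t7} U23={t1} U34={t3} U56={t4}
C dims 6,7; δ0: rk 6, SNF 1^5·2
Ȟ^0: (6−6)−0=0 ⇒ 0
Ȟ^1: (7−0)−6=1 plus torsion [2] ⇒ Z ⊕ Z/2
Ȟ^2: (0−0)−0=0 ⇒ 0


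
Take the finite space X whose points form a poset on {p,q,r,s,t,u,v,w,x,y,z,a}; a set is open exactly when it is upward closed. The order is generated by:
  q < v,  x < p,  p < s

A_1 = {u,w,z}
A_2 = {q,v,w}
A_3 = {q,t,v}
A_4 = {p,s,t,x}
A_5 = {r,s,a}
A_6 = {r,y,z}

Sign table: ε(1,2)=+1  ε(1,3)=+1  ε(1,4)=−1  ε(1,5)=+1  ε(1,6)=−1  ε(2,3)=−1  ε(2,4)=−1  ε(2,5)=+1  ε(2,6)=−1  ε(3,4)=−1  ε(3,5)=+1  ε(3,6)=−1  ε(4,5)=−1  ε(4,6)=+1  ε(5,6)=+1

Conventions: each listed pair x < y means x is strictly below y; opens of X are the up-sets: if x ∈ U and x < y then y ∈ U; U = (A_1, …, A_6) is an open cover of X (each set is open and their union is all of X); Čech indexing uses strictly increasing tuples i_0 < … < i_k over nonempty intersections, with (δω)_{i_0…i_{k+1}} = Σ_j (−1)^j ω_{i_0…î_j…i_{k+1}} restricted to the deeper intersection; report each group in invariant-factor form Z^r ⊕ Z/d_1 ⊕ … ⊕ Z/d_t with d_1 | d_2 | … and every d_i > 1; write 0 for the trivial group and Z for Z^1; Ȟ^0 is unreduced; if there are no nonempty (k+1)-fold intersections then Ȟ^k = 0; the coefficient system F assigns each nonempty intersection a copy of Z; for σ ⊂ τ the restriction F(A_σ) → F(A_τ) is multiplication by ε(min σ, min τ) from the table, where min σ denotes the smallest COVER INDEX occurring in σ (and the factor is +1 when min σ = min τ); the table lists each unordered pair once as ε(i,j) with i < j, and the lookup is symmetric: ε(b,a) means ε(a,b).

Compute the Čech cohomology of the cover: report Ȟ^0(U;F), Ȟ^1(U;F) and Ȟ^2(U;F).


nonempty overlaps:
  A12={w} A16={z} A23={q,v} A34={t} A45={s} A56={r}
C dims 6,6; δ0: rk 5, SNF 1^5
degree 0: 6−5−0 = 1 → Ȟ^0 ≅ Z
degree 1: 6−0−5 = 1 → Ȟ^1 ≅ Z
degree 2: 0−0−0 = 0 → Ȟ^2 ≅ 0

Ȟ^0 = Z,  Ȟ^1 = Z,  Ȟ^2 = 0


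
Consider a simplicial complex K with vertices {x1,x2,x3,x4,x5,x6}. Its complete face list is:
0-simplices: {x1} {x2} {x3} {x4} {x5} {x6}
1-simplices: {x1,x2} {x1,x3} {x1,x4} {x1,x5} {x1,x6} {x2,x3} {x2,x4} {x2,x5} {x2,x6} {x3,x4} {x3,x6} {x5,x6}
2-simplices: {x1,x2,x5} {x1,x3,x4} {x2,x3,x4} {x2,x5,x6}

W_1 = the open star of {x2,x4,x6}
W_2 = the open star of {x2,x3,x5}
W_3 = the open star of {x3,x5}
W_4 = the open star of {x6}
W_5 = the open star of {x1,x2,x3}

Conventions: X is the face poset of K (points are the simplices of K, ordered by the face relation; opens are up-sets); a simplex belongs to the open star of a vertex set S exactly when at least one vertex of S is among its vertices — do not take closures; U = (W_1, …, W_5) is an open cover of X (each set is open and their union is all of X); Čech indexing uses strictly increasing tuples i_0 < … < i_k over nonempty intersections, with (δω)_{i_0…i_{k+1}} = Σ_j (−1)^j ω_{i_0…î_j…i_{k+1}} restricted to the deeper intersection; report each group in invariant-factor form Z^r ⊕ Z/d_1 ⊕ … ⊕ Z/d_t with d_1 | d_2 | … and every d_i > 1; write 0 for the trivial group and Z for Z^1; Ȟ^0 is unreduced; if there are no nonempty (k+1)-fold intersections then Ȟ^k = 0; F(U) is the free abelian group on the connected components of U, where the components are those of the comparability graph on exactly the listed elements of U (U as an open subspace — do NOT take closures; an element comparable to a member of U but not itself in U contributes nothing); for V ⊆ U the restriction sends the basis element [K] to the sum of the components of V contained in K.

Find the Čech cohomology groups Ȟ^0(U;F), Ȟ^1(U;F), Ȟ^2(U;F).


Ȟ^0 = Z, Ȟ^1 = Z^2 and Ȟ^2 = 0

nonempty intersections:
  W1={{x2},{x4},{x6},{x1,x2},{x1,x4},{x1,x6},{x2,x3},{x2,x4},{x2,x5},{x2,x6},{x3,x4},{x3,x6},{x5,x6},{x1,x2,x5},{x1,x3,x4},{x2,x3,x4},{x2,x5,x6}} W2={{x2},{x3},{x5},{x1,x2},{x1,x3},{x1,x5},{x2,x3},{x2,x4},{x2,x5},{x2,x6},{x3,x4},{x3,x6},{x5,x6},{x1,x2,x5},{x1,x3,x4},{x2,x3,x4},{x2,x5,x6}} W3={{x3},{x5},{x1,x3},{x1,x5},{x2,x3},{x2,x5},{x3,x4},{x3,x6},{x5,x6},{x1,x2,x5},{x1,x3,x4},{x2,x3,x4},{x2,x5,x6}} W4={{x6},{x1,x6},{x2,x6},{x3,x6},{x5,x6},{x2,x5,x6}} W5={{x1},{x2},{x3},{x1,x2},{x1,x3},{x1,x4},{x1,x5},{x1,x6},{x2,x3},{x2,x4},{x2,x5},{x2,x6},{x3,x4},{x3,x6},{x1,x2,x5},{x1,x3,x4},{x2,x3,x4},{x2,x5,x6}}
  W12={{x2},{x1,x2},{x2,x3},{x2,x4},{x2,x5},{x2,x6},{x3,x4},{x3,x6},{x5,x6},{x1,x2,x5},{x1,x3,x4},{x2,x3,x4},{x2,x5,x6}} W13={{x2,x3},{x2,x5},{x3,x4},{x3,x6},{x5,x6},{x1,x2,x5},{x1,x3,x4},{x2,x3,x4},{x2,x5,x6}} W14={{x6},{x1,x6},{x2,x6},{x3,x6},{x5,x6},{x2,x5,x6}} W15={{x2},{x1,x2},{x1,x4},{x1,x6},{x2,x3},{x2,x4},{x2,x5},{x2,x6},{x3,x4},{x3,x6},{x1,x2,x5},{x1,x3,x4},{x2,x3,x4},{x2,x5,x6}} W23={{x3},{x5},{x1,x3},{x1,x5},{x2,x3},{x2,x5},{x3,x4},{x3,x6},{x5,x6},{x1,x2,x5},{x1,x3,x4},{x2,x3,x4},{x2,x5,x6}} W24={{x2,x6},{x3,x6},{x5,x6},{x2,x5,x6}} W25={{x2},{x3},{x1,x2},{x1,x3},{x1,x5},{x2,x3},{x2,x4},{x2,x5},{x2,x6},{x3,x4},{x3,x6},{x1,x2,x5},{x1,x3,x4},{x2,x3,x4},{x2,x5,x6}} W34={{x3,x6},{x5,x6},{x2,x5,x6}} W35={{x3},{x1,x3},{x1,x5},{x2,x3},{x2,x5},{x3,x4},{x3,x6},{x1,x2,x5},{x1,x3,x4},{x2,x3,x4},{x2,x5,x6}} W45={{x1,x6},{x2,x6},{x3,x6},{x2,x5,x6}}
  W123={{x2,x3},{x2,x5},{x3,x4},{x3,x6},{x5,x6},{x1,x2,x5},{x1,x3,x4},{x2,x3,x4},{x2,x5,x6}} W124={{x2,x6},{x3,x6},{x5,x6},{x2,x5,x6}} W125={{x2},{x1,x2},{x2,x3},{x2,x4},{x2,x5},{x2,x6},{x3,x4},{x3,x6},{x1,x2,x5},{x1,x3,x4},{x2,x3,x4},{x2,x5,x6}} W134={{x3,x6},{x5,x6},{x2,x5,x6}} W135={{x2,x3},{x2,x5},{x3,x4},{x3,x6},{x1,x2,x5},{x1,x3,x4},{x2,x3,x4},{x2,x5,x6}} W145={{x1,x6},{x2,x6},{x3,x6},{x2,x5,x6}} W234={{x3,x6},{x5,x6},{x2,x5,x6}} W235={{x3},{x1,x3},{x1,x5},{x2,x3},{x2,x5},{x3,x4},{x3,x6},{x1,x2,x5},{x1,x3,x4},{x2,x3,x4},{x2,x5,x6}} W245={{x2,x6},{x3,x6},{x2,x5,x6}} W345={{x3,x6},{x2,x5,x6}}
  W1234={{x3,x6},{x5,x6},{x2,x5,x6}} W1235={{x2,x3},{x2,x5},{x3,x4},{x3,x6},{x1,x2,x5},{x1,x3,x4},{x2,x3,x4},{x2,x5,x6}} W1245={{x2,x6},{x3,x6},{x2,x5,x6}} W1345={{x3,x6},{x2,x5,x6}} W2345={{x3,x6},{x2,x5,x6}}
  W12345={{x3,x6},{x2,x5,x6}}
components per intersection:
  W1: {{x2},{x4},{x6},{x1,x2},{x1,x4},{x1,x6},{x2,x3},{x2,x4},{x2,x5},{x2,x6},{x3,x4},{x3,x6},{x5,x6},{x1,x2,x5},{x1,x3,x4},{x2,x3,x4},{x2,x5,x6}}
  W2: {{x2},{x3},{x5},{x1,x2},{x1,x3},{x1,x5},{x2,x3},{x2,x4},{x2,x5},{x2,x6},{x3,x4},{x3,x6},{x5,x6},{x1,x2,x5},{x1,x3,x4},{x2,x3,x4},{x2,x5,x6}}
  W3: {{x3},{x1,x3},{x2,x3},{x3,x4},{x3,x6},{x1,x3,x4},{x2,x3,x4}} {{x5},{x1,x5},{x2,x5},{x5,x6},{x1,x2,x5},{x2,x5,x6}}
  W4: {{x6},{x1,x6},{x2,x6},{x3,x6},{x5,x6},{x2,x5,x6}}
  W5: {{x1},{x2},{x3},{x1,x2},{x1,x3},{x1,x4},{x1,x5},{x1,x6},{x2,x3},{x2,x4},{x2,x5},{x2,x6},{x3,x4},{x3,x6},{x1,x2,x5},{x1,x3,x4},{x2,x3,x4},{x2,x5,x6}}
  W12: {{x2},{x1,x2},{x2,x3},{x2,x4},{x2,x5},{x2,x6},{x3,x4},{x5,x6},{x1,x2,x5},{x1,x3,x4},{x2,x3,x4},{x2,x5,x6}} {{x3,x6}}
  W13: {{x2,x3},{x3,x4},{x1,x3,x4},{x2,x3,x4}} {{x2,x5},{x5,x6},{x1,x2,x5},{x2,x5,x6}} {{x3,x6}}
  W14: {{x6},{x1,x6},{x2,x6},{x3,x6},{x5,x6},{x2,x5,x6}}
  W15: {{x2},{x1,x2},{x1,x4},{x2,x3},{x2,x4},{x2,x5},{x2,x6},{x3,x4},{x1,x2,x5},{x1,x3,x4},{x2,x3,x4},{x2,x5,x6}} {{x1,x6}} {{x3,x6}}
  W23: {{x3},{x1,x3},{x2,x3},{x3,x4},{x3,x6},{x1,x3,x4},{x2,x3,x4}} {{x5},{x1,x5},{x2,x5},{x5,x6},{x1,x2,x5},{x2,x5,x6}}
  W24: {{x2,x6},{x5,x6},{x2,x5,x6}} {{x3,x6}}
  W25: {{x2},{x3},{x1,x2},{x1,x3},{x1,x5},{x2,x3},{x2,x4},{x2,x5},{x2,x6},{x3,x4},{x3,x6},{x1,x2,x5},{x1,x3,x4},{x2,x3,x4},{x2,x5,x6}}
  W34: {{x3,x6}} {{x5,x6},{x2,x5,x6}}
  W35: {{x3},{x1,x3},{x2,x3},{x3,x4},{x3,x6},{x1,x3,x4},{x2,x3,x4}} {{x1,x5},{x2,x5},{x1,x2,x5},{x2,x5,x6}}
  W45: {{x1,x6}} {{x2,x6},{x2,x5,x6}} {{x3,x6}}
  W123: {{x2,x3},{x3,x4},{x1,x3,x4},{x2,x3,x4}} {{x2,x5},{x5,x6},{x1,x2,x5},{x2,x5,x6}} {{x3,x6}}
  W124: {{x2,x6},{x5,x6},{x2,x5,x6}} {{x3,x6}}
  W125: {{x2},{x1,x2},{x2,x3},{x2,x4},{x2,x5},{x2,x6},{x3,x4},{x1,x2,x5},{x1,x3,x4},{x2,x3,x4},{x2,x5,x6}} {{x3,x6}}
  W134: {{x3,x6}} {{x5,x6},{x2,x5,x6}}
  W135: {{x2,x3},{x3,x4},{x1,x3,x4},{x2,x3,x4}} {{x2,x5},{x1,x2,x5},{x2,x5,x6}} {{x3,x6}}
  W145: {{x1,x6}} {{x2,x6},{x2,x5,x6}} {{x3,x6}}
  W234: {{x3,x6}} {{x5,x6},{x2,x5,x6}}
  W235: {{x3},{x1,x3},{x2,x3},{x3,x4},{x3,x6},{x1,x3,x4},{x2,x3,x4}} {{x1,x5},{x2,x5},{x1,x2,x5},{x2,x5,x6}}
  W245: {{x2,x6},{x2,x5,x6}} {{x3,x6}}
  W345: {{x3,x6}} {{x2,x5,x6}}
  W1234: {{x3,x6}} {{x5,x6},{x2,x5,x6}}
  W1235: {{x2,x3},{x3,x4},{x1,x3,x4},{x2,x3,x4}} {{x2,x5},{x1,x2,x5},{x2,x5,x6}} {{x3,x6}}
  W1245: {{x2,x6},{x2,x5,x6}} {{x3,x6}}
  W1345: {{x3,x6}} {{x2,x5,x6}}
  W2345: {{x3,x6}} {{x2,x5,x6}}
  W12345: {{x3,x6}} {{x2,x5,x6}}
C dims 6,21,23,11; δ0: rk 5, SNF 1^5; δ1: rk 14, SNF 1^14; δ2: rk 9, SNF 1^9
Ȟ^0: (6−5)−0=1 ⇒ Z
Ȟ^1: (21−14)−5=2 ⇒ Z^2
Ȟ^2: (23−9)−14=0 ⇒ 0


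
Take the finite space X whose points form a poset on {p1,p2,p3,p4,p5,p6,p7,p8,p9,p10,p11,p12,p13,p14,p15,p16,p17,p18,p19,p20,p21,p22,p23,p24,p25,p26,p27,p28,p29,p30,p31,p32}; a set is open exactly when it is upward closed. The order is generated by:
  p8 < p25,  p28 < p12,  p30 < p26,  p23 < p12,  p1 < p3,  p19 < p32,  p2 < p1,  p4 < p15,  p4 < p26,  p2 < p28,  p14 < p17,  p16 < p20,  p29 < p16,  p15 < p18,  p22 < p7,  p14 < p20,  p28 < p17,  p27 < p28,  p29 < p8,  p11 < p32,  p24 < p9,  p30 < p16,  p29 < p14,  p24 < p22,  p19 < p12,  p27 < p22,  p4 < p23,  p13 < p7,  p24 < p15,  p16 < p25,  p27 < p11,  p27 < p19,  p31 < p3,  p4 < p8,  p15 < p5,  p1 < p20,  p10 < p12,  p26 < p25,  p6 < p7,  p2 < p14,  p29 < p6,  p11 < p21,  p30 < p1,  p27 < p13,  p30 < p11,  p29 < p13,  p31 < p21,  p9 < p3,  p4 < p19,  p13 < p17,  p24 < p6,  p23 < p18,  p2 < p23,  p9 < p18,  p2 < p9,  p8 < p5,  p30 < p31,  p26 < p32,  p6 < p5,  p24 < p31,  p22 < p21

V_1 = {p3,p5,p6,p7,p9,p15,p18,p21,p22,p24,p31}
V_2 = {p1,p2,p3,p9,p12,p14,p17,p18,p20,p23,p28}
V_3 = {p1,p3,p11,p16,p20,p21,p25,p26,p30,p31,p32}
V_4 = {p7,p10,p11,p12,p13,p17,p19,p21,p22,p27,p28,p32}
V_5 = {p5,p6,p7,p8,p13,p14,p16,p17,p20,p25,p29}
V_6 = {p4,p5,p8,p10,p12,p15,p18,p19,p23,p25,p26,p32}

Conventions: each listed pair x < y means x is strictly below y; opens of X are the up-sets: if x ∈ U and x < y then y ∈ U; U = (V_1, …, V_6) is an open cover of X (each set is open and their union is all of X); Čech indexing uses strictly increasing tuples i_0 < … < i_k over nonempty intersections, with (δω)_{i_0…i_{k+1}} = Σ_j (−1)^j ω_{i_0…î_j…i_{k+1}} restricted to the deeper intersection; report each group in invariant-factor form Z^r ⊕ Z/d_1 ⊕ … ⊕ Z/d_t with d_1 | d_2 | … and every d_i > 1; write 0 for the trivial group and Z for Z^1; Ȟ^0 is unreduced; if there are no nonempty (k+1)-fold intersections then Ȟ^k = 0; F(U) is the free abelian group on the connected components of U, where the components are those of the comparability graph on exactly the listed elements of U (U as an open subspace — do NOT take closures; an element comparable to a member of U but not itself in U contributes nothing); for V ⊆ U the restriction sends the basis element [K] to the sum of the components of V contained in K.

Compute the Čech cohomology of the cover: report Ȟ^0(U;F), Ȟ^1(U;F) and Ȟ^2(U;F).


nonempty overlaps:
  V12={p3,p9,p18} V13={p3,p21,p31} V14={p7,p21,p22} V15={p5,p6,p7} V16={p5,p15,p18} V23={p1,p3,p20} V24={p12,p17,p28} V25={p14,p17,p20} V26={p12,p18,p23} V34={p11,p21,p32} V35={p16,p20,p25} V36={p25,p26,p32} V45={p7,p13,p17} V46={p10,p12,p19,p32} V56={p5,p8,p25}
  V123={p3} V126={p18} V134={p21} V145={p7} V156={p5} V235={p20} V245={p17} V246={p12} V346={p32} V356={p25}
components per intersection:
  V1: {p3,p5,p6,p7,p9,p15,p18,p21,p22,p24,p31}
  V2: {p1,p2,p3,p9,p12,p14,p17,p18,p20,p23,p28}
  V3: {p1,p3,p11,p16,p20,p21,p25,p26,p30,p31,p32}
  V4: {p7,p10,p11,p12,p13,p17,p19,p21,p22,p27,p28,p32}
  V5: {p5,p6,p7,p8,p13,p14,p16,p17,p20,p25,p29}
  V6: {p4,p5,p8,p10,p12,p15,p18,p19,p23,p25,p26,p32}
  V12: {p3,p9,p18}
  V13: {p3,p21,p31}
  V14: {p7,p21,p22}
  V15: {p5,p6,p7}
  V16: {p5,p15,p18}
  V23: {p1,p3,p20}
  V24: {p12,p17,p28}
  V25: {p14,p17,p20}
  V26: {p12,p18,p23}
  V34: {p11,p21,p32}
  V35: {p16,p20,p25}
  V36: {p25,p26,p32}
  V45: {p7,p13,p17}
  V46: {p10,p12,p19,p32}
  V56: {p5,p8,p25}
  V123: {p3}
  V126: {p18}
  V134: {p21}
  V145: {p7}
  V156: {p5}
  V235: {p20}
  V245: {p17}
  V246: {p12}
  V346: {p32}
  V356: {p25}
C dims 6,15,10; δ0: rk 5, SNF 1^5; δ1: rk 10, SNF 1^9·2
degree 0: 6−5−0 = 1 → Ȟ^0 ≅ Z
degree 1: 15−10−5 = 0 → Ȟ^1 ≅ 0
degree 2: 10−0−10 = 0 plus torsion [2] → Ȟ^2 ≅ Z/2

Ȟ^0 = Z, Ȟ^1 = 0 and Ȟ^2 = Z/2


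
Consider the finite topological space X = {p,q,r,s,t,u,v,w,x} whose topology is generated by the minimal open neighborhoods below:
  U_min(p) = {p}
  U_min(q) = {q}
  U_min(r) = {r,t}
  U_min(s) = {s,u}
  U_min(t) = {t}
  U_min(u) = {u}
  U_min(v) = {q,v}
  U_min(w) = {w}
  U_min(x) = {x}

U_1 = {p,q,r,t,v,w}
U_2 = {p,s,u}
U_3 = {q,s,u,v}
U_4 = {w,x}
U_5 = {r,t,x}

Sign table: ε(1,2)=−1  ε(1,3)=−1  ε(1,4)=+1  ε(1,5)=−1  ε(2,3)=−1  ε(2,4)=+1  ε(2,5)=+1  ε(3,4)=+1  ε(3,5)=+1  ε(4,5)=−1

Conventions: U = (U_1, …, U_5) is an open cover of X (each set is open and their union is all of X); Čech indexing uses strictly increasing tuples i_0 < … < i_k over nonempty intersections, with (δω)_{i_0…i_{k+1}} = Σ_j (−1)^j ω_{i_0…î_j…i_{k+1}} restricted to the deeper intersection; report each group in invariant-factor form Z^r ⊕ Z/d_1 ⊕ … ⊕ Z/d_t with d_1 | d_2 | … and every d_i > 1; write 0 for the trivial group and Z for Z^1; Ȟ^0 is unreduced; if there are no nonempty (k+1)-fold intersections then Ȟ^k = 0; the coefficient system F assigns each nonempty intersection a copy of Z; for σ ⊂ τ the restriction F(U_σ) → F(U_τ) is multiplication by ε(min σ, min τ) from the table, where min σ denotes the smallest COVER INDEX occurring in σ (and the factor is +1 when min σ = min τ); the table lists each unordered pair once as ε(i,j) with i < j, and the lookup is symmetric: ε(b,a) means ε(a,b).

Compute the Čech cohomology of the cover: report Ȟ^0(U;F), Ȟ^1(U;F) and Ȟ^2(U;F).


nonempty intersections:
  U12={p} U13={q,v} U14={w} U15={r,t} U23={s,u} U45={x}
C dims 5,6; δ0: rk 5, SNF 1^4·2
Ȟ^0: (5−5)−0=0 ⇒ 0
Ȟ^1: (6−0)−5=1 plus torsion [2] ⇒ Z ⊕ Z/2
Ȟ^2: (0−0)−0=0 ⇒ 0

Ȟ^0 = 0,  Ȟ^1 = Z ⊕ Z/2,  Ȟ^2 = 0


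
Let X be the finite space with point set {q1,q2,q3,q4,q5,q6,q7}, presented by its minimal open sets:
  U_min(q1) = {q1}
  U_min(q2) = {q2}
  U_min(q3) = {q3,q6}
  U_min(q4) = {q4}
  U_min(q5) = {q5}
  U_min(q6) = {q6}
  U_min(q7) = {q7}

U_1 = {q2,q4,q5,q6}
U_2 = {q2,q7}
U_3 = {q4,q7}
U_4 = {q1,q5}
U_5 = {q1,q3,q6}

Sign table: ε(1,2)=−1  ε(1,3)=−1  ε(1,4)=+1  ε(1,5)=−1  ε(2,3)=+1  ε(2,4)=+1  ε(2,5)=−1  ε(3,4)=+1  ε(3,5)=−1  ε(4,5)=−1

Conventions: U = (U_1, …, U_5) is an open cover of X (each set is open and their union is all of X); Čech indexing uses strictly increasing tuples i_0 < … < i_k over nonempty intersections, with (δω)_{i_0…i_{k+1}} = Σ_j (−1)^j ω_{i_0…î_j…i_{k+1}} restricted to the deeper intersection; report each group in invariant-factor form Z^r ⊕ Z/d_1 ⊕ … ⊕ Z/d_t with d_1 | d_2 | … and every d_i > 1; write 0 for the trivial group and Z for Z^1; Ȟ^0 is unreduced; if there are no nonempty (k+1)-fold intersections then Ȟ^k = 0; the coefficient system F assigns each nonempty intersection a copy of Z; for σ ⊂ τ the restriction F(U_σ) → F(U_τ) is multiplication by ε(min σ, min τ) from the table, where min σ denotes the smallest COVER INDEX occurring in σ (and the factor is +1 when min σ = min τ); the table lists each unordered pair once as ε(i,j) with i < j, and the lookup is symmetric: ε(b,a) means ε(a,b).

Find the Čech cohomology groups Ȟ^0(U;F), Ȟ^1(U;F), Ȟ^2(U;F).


intersection data:
  U12={q2} U13={q4} U14={q5} U15={q6} U23={q7} U45={q1}
C dims 5,6; δ0: rk 4, SNF 1^4
Ȟ^0 = (5 − 4) − 0 = 1, so Ȟ^0 ≅ Z
Ȟ^1 = (6 − 0) − 4 = 2, so Ȟ^1 ≅ Z^2
Ȟ^2 = (0 − 0) − 0 = 0, so Ȟ^2 ≅ 0

Ȟ^0 ≅ Z, Ȟ^1 ≅ Z^2, Ȟ^2 ≅ 0


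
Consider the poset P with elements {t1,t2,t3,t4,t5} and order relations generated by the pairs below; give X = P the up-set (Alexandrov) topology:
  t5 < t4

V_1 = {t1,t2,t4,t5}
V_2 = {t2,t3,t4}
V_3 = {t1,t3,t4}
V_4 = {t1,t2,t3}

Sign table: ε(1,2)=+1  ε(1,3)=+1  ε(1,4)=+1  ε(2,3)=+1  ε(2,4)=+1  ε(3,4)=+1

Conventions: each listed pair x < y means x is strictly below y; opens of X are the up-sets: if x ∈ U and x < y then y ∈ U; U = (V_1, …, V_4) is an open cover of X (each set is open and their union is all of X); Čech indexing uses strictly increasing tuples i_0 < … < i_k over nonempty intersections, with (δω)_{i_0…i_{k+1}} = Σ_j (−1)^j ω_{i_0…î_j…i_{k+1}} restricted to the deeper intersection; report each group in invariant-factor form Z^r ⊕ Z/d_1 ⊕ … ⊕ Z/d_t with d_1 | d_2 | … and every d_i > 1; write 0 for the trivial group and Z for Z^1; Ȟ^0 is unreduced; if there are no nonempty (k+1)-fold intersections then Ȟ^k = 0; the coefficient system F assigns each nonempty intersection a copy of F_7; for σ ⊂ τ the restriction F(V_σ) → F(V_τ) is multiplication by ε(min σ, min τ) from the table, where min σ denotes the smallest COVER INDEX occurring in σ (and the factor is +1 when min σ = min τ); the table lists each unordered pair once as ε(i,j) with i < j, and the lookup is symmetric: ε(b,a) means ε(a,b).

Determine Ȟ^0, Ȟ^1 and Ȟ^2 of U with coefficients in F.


nonempty intersections:
  V12={t2,t4} V13={t1,t4} V14={t1,t2} V23={t3,t4} V24={t2,t3} V34={t1,t3}
  V123={t4} V124={t2} V134={t1} V234={t3}
C dims 4,6,4; δ0: rk_F7 3; δ1: rk_F7 3
Ȟ^0: (4−3)−0=1 ⇒ Z/7
Ȟ^1: (6−3)−3=0 ⇒ 0
Ȟ^2: (4−0)−3=1 ⇒ Z/7

Ȟ^0 = Z/7, Ȟ^1 = 0, Ȟ^2 = Z/7


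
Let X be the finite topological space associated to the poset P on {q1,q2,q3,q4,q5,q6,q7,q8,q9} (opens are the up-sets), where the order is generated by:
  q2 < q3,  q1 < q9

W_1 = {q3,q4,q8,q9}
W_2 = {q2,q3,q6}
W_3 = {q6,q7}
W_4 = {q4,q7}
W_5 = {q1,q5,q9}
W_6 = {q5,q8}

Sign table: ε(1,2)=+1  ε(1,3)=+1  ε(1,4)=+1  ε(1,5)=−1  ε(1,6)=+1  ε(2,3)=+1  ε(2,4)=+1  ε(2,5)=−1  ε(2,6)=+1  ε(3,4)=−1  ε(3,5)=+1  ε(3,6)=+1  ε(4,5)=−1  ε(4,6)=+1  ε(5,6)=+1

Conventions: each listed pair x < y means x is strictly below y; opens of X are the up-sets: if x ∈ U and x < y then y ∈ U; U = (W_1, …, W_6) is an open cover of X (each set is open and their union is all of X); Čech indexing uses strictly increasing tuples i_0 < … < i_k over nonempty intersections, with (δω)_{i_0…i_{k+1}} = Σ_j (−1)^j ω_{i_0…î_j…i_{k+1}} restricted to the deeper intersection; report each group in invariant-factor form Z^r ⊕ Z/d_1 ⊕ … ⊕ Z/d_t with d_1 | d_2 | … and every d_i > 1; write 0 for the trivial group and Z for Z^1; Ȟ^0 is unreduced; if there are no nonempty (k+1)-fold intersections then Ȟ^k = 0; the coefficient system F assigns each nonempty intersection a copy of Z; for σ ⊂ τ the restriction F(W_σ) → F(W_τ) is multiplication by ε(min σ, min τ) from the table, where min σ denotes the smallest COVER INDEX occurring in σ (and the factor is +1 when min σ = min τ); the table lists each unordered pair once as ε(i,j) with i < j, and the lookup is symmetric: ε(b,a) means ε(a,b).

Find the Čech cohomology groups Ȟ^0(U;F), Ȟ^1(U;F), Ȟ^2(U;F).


Ȟ^0 = 0, Ȟ^1 = Z ⊕ Z/2, Ȟ^2 = 0

nerve simplices:
  W12={q3} W14={q4} W15={q9} W16={q8} W23={q6} W34={q7} W56={q5}
C dims 6,7; δ0: rk 6, SNF 1^5·2
degree 0: 6−6−0 = 0 → Ȟ^0 ≅ 0
degree 1: 7−0−6 = 1 plus torsion [2] → Ȟ^1 ≅ Z ⊕ Z/2
degree 2: 0−0−0 = 0 → Ȟ^2 ≅ 0


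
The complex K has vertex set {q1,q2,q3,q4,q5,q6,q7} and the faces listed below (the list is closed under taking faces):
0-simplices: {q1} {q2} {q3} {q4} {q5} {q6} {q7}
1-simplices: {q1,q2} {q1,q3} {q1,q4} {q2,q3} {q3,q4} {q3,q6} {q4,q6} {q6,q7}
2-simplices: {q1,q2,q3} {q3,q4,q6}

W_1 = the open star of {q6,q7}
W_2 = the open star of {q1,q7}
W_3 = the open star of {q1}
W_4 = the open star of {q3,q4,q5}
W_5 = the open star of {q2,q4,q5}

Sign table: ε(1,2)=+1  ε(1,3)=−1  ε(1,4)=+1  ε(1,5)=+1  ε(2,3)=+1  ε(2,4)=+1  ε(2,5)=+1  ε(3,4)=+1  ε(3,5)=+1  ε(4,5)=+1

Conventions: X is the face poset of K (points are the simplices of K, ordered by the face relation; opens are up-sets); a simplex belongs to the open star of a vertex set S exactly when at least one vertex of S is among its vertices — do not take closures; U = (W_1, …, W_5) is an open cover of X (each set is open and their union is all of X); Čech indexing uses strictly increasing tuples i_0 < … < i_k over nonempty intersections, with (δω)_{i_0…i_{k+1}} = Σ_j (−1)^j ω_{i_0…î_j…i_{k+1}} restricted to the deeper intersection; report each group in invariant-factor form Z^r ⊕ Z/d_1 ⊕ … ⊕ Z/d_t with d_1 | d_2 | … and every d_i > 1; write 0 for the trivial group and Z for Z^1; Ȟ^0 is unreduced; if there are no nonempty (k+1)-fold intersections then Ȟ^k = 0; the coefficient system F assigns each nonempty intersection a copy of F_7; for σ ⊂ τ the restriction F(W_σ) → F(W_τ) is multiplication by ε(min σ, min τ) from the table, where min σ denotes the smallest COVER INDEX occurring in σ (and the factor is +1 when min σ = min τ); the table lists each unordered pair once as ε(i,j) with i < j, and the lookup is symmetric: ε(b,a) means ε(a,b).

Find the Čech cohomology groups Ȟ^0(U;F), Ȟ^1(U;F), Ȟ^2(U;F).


Ȟ^0 ≅ Z/7, Ȟ^1 ≅ Z/7 and Ȟ^2 ≅ 0

nonempty intersections:
  W1={{q6},{q7},{q3,q6},{q4,q6},{q6,q7},{q3,q4,q6}} W2={{q1},{q7},{q1,q2},{q1,q3},{q1,q4},{q6,q7},{q1,q2,q3}} W3={{q1},{q1,q2},{q1,q3},{q1,q4},{q1,q2,q3}} W4={{q3},{q4},{q5},{q1,q3},{q1,q4},{q2,q3},{q3,q4},{q3,q6},{q4,q6},{q1,q2,q3},{q3,q4,q6}} W5={{q2},{q4},{q5},{q1,q2},{q1,q4},{q2,q3},{q3,q4},{q4,q6},{q1,q2,q3},{q3,q4,q6}}
  W12={{q7},{q6,q7}} W14={{q3,q6},{q4,q6},{q3,q4,q6}} W15={{q4,q6},{q3,q4,q6}} W23={{q1},{q1,q2},{q1,q3},{q1,q4},{q1,q2,q3}} W24={{q1,q3},{q1,q4},{q1,q2,q3}} W25={{q1,q2},{q1,q4},{q1,q2,q3}} W34={{q1,q3},{q1,q4},{q1,q2,q3}} W35={{q1,q2},{q1,q4},{q1,q2,q3}} W45={{q4},{q5},{q1,q4},{q2,q3},{q3,q4},{q4,q6},{q1,q2,q3},{q3,q4,q6}}
  W145={{q4,q6},{q3,q4,q6}} W234={{q1,q3},{q1,q4},{q1,q2,q3}} W235={{q1,q2},{q1,q4},{q1,q2,q3}} W245={{q1,q4},{q1,q2,q3}} W345={{q1,q4},{q1,q2,q3}}
  W2345={{q1,q4},{q1,q2,q3}}
C dims 5,9,5,1; δ0: rk_F7 4; δ1: rk_F7 4; δ2: rk_F7 1
Ȟ^0: (5−4)−0=1 ⇒ Z/7
Ȟ^1: (9−4)−4=1 ⇒ Z/7
Ȟ^2: (5−1)−4=0 ⇒ 0


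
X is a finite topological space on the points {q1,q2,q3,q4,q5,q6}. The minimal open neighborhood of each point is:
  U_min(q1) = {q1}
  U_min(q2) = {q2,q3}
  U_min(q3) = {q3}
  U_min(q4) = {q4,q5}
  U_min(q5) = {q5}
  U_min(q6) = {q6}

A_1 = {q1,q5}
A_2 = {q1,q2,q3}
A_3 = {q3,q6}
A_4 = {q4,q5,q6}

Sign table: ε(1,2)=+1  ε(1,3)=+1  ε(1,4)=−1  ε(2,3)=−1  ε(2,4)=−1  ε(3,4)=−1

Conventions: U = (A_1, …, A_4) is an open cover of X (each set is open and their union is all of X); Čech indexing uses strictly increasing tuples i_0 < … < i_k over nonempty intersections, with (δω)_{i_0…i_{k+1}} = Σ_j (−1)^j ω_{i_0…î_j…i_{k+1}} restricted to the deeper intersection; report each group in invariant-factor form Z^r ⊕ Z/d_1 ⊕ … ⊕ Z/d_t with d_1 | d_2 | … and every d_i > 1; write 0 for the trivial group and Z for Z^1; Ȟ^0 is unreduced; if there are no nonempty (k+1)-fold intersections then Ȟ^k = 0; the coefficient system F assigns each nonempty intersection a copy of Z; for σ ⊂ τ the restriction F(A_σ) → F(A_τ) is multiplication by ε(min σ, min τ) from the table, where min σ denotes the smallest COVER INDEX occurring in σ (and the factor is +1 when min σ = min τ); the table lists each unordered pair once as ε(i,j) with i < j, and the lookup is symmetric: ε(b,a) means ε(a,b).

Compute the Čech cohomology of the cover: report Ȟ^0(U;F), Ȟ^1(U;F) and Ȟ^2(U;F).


Ȟ^0 = 0, Ȟ^1 = Z/2 and Ȟ^2 = 0

nonempty overlaps:
  A12={q1} A14={q5} A23={q3} A34={q6}
C dims 4,4; δ0: rk 4, SNF 1^3·2
degree 0: 4−4−0 = 0 → Ȟ^0 ≅ 0
degree 1: 4−0−4 = 0 plus torsion [2] → Ȟ^1 ≅ Z/2
degree 2: 0−0−0 = 0 → Ȟ^2 ≅ 0


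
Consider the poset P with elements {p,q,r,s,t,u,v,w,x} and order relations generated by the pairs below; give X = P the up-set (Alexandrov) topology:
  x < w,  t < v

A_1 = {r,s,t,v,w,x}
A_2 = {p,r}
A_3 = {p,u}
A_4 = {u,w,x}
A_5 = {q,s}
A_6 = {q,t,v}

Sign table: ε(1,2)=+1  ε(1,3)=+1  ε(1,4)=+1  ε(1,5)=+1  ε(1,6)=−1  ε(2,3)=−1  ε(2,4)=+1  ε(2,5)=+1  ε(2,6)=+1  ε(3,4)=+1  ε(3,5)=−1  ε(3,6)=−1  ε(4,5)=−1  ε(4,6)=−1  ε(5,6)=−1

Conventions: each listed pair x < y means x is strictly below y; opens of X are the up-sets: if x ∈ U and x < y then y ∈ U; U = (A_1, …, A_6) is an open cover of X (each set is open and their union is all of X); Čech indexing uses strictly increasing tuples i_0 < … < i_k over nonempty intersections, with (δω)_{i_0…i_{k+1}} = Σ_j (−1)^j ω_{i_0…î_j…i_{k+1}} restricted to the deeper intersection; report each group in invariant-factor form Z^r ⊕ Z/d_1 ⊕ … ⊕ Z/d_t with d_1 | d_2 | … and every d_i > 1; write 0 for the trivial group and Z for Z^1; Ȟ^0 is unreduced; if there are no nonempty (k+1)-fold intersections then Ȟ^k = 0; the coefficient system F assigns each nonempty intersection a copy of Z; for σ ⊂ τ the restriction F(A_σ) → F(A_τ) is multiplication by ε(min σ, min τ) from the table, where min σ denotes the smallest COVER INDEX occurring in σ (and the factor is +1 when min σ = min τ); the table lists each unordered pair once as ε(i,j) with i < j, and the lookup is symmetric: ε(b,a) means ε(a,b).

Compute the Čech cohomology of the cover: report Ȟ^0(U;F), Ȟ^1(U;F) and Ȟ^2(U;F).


Ȟ^0(U;F) ≅ 0; Ȟ^1(U;F) ≅ Z ⊕ Z/2; Ȟ^2(U;F) ≅ 0

nerve simplices:
  A12={r} A14={w,x} A15={s} A16={t,v} A23={p} A34={u} A56={q}
C dims 6,7; δ0: rk 6, SNF 1^5·2
degree 0: 6−6−0 = 0 → Ȟ^0 ≅ 0
degree 1: 7−0−6 = 1 plus torsion [2] → Ȟ^1 ≅ Z ⊕ Z/2
degree 2: 0−0−0 = 0 → Ȟ^2 ≅ 0
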